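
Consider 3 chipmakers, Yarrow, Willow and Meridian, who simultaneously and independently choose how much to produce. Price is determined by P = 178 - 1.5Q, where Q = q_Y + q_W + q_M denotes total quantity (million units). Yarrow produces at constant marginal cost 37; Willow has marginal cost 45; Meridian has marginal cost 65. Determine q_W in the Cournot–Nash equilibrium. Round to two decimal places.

24.17

Yarrow's profit: π_Y = (178 - 1.5Q)q_Y - (37q_Y). Setting ∂π_Y/∂q_Y = 0: 141 - 3q_Y - (3/2)(q_W + q_M) = 0.
Willow's first-order condition: 133 - 3q_W - (3/2)(q_Y + q_M) = 0.
Meridian's first-order condition: 113 - 3q_M - (3/2)(q_Y + q_W) = 0.
Adding the 3 conditions: 387 − 3Q − 3Q = 0, i.e. Q = 129/2.
Back-substituting: q_Y = (141 − 387/4)/(3/2) = 59/2, q_W = (133 − 387/4)/(3/2) = 145/6, q_M = (113 − 387/4)/(3/2) = 65/6.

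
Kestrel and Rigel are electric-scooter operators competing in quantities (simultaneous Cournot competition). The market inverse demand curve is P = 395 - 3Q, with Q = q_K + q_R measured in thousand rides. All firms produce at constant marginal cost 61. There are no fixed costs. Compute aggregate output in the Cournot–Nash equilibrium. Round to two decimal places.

A representative firm's profit is π_i = q_i(395 - 3Q) - 61q_i.
Setting ∂π_i/∂q_i = 0 with rivals' quantities fixed: 334 - 6q_i - 3q_j = 0.
By symmetry each firm produces the same amount; substituting q_j = q_i yields q_i = 334/9.
Total output Q = 334/9 + 334/9 = 668/9.

74.22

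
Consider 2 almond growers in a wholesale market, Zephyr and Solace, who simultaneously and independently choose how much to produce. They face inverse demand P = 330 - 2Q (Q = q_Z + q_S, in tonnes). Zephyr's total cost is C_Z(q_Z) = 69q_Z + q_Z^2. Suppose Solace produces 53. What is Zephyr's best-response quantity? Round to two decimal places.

25.83

With the rival's output fixed at 53, Zephyr's profit is π_Z = (330 - 2·53 - 2q_Z)q_Z - (69q_Z + q_Z²) = (224 - 2q_Z)q_Z - (69q_Z + q_Z²).
∂π_Z/∂q_Z = 155 - 6q_Z = 0, so q_Z = 155/6.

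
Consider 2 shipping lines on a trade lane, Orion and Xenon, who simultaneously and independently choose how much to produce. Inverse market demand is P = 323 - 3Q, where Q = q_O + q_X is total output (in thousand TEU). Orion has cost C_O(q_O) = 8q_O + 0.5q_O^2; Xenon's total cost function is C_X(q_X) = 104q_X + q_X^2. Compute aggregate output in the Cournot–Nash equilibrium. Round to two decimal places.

Orion's profit: π_O = (323 - 3Q)q_O - (8q_O + (1/2)q_O²). Setting ∂π_O/∂q_O = 0: 315 - 7q_O - 3(q_X) = 0.
Xenon's first-order condition: 219 - 8q_X - 3(q_O) = 0.
Rearranging gives the reaction functions q_O = (315 - 3q_X)/7 and q_X = (219 - 3q_O)/8.
Substituting one into the other gives q_O = 1863/47 and q_X = 588/47.
Total output Q = 1863/47 + 588/47 = 52.1489.

52.15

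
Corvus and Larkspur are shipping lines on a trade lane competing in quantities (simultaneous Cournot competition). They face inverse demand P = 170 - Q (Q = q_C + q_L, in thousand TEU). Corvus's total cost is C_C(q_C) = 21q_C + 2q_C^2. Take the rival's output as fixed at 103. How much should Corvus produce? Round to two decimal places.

With the rival's output fixed at 103, Corvus's profit is π_C = (170 - 103 - q_C)q_C - (21q_C + 2q_C²) = (67 - q_C)q_C - (21q_C + 2q_C²).
∂π_C/∂q_C = 46 - 6q_C = 0, so q_C = 23/3.

7.67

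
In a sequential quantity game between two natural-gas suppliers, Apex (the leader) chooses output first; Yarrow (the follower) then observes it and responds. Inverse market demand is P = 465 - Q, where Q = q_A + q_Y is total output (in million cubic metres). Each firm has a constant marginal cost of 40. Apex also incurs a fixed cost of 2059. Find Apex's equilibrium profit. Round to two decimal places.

The follower Yarrow best-responds to any q_A: π_Y = (465 - Q)q_Y - 40q_Y.
Setting the follower's marginal profit to zero, 425 - q_A - 2q_Y = 0, i.e. q_Y = (425 - q_A)/2.
The leader anticipates this reaction. Substituting into P = 465 - Q gives P = 505/2 - (1/2)q_A, so π_A = (505/2 - (1/2)q_A)q_A - 40q_A.
Maximising: ∂π_A/∂q_A = 425/2 - q_A = 0, giving q_A = 425/2.
Then q_Y = (425 - 425/2)/2 = 425/4.
Price P = 465 - 1275/4 = 585/4.
Apex's profit: (585/4 - 40)·(425/2) - 2059 = 20519.1250.

20519.13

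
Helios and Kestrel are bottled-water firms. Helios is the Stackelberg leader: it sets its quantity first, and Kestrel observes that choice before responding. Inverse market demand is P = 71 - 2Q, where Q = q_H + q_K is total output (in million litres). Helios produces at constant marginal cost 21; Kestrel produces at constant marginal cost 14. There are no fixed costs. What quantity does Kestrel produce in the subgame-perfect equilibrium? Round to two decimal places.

Solve by backward induction. Given q_H, the follower Kestrel maximises π_K = (71 - 2q_H - 2q_K)q_K - 14q_K.
∂π_K/∂q_K = 57 - 2q_H - 4q_K = 0 gives the reaction function q_K = (57 - 2q_H)/4.
The leader anticipates this reaction. Substituting into P = 71 - 2Q gives P = 85/2 - q_H, so π_H = (85/2 - q_H)q_H - 21q_H.
Maximising: ∂π_H/∂q_H = 43/2 - 2q_H = 0, giving q_H = 43/4.
Then q_K = (57 - 2·(43/4))/4 = 71/8.

8.88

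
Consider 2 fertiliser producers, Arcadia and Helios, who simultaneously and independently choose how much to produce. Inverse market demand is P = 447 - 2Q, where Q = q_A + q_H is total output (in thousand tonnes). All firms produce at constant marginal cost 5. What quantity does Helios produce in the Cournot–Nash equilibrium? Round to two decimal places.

73.67

A representative firm's profit is π_i = q_i(447 - 2Q) - 5q_i.
First-order condition (treating rivals' output as given): 442 - 4q_i - 2q_j = 0.
With identical firms every q_j equals q_i, so q_j = q_i and 442 = 6q_i, giving q_i = 221/3.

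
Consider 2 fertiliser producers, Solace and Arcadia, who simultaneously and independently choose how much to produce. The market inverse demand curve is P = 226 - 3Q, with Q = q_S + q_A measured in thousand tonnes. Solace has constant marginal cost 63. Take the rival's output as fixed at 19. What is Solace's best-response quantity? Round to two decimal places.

With the rival's output fixed at 19, Solace's profit is π_S = (226 - 3·19 - 3q_S)q_S - (63q_S) = (169 - 3q_S)q_S - (63q_S).
∂π_S/∂q_S = 106 - 6q_S = 0, so q_S = 53/3.

17.67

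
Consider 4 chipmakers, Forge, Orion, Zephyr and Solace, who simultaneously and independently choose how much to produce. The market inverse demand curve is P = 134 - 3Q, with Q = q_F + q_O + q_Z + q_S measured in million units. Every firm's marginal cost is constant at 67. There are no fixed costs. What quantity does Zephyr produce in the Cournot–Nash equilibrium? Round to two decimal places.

Each firm earns π_i = (134 - 3Q)q_i - 67q_i.
First-order condition (treating rivals' output as given): 67 - 6q_i - 3·Σ_{j≠i} q_j = 0.
With identical firms every q_j equals q_i, so Σ_{j≠i} q_j = 3q_i and 67 = 15q_i, giving q_i = 67/15.

4.47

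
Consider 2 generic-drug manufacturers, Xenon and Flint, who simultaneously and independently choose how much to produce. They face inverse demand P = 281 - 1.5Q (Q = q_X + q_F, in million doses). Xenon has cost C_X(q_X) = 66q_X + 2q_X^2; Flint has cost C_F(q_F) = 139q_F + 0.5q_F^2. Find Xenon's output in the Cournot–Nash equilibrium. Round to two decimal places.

Xenon's profit: π_X = (281 - 1.5Q)q_X - (66q_X + 2q_X²). Setting ∂π_X/∂q_X = 0: 215 - 7q_X - (3/2)(q_F) = 0.
Flint's first-order condition: 142 - 4q_F - (3/2)(q_X) = 0.
So q_X = (215 - (3/2)q_F)/7 and q_F = (142 - (3/2)q_X)/4.
Substituting one into the other gives q_X = 25.1262 and q_F = 26.0777.

25.13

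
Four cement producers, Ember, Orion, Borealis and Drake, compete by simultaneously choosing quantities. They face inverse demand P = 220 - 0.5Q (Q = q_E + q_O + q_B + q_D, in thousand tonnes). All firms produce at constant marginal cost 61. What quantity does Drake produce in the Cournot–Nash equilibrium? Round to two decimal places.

A representative firm's profit is π_i = q_i(220 - 0.5Q) - 61q_i.
First-order condition (treating rivals' output as given): 159 - q_i - (1/2)·Σ_{j≠i} q_j = 0.
With identical firms every q_j equals q_i, so Σ_{j≠i} q_j = 3q_i and 159 = (5/2)q_i, giving q_i = 318/5.

63.60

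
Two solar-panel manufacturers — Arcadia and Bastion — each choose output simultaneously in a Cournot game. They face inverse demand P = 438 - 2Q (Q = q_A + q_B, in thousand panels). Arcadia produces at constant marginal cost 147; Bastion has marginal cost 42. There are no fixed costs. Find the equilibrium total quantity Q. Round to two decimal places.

Arcadia's profit: π_A = (438 - 2Q)q_A - (147q_A). Setting ∂π_A/∂q_A = 0: 291 - 4q_A - 2(q_B) = 0.
Bastion's first-order condition: 396 - 4q_B - 2(q_A) = 0.
Best responses: q_A = (291 - 2q_B)/4, q_B = (396 - 2q_A)/4.
Solving the pair: q_A = 31, q_B = 167/2.
Total output Q = 31 + 167/2 = 229/2.

114.50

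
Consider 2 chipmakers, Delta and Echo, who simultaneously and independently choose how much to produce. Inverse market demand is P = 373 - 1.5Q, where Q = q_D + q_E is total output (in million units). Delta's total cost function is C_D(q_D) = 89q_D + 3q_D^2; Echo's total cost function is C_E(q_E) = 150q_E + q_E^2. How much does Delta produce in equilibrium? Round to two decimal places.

25.39

Delta's profit: π_D = (373 - 1.5Q)q_D - (89q_D + 3q_D²). Setting ∂π_D/∂q_D = 0: 284 - 9q_D - (3/2)(q_E) = 0.
Echo's first-order condition: 223 - 5q_E - (3/2)(q_D) = 0.
So q_D = (284 - (3/2)q_E)/9 and q_E = (223 - (3/2)q_D)/5.
Substituting one into the other gives q_D = 25.3918 and q_E = 36.9825.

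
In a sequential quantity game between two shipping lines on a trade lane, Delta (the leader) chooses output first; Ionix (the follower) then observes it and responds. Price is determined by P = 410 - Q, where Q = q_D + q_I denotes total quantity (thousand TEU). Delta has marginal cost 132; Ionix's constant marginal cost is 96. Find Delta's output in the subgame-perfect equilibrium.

121

The follower Ionix best-responds to any q_D: π_I = (410 - Q)q_I - 96q_I.
Follower FOC: 314 - q_D - 2q_I = 0, so q_I(q_D) = (314 - q_D)/2.
Delta substitutes q_I(q_D) into its own profit: π_D = q_D(410 - q_D - (314 - q_D)/2) - 132q_D = (253 - (1/2)q_D)q_D - 132q_D.
The leader's first-order condition 121 - q_D = 0 yields q_D = 121.
Then q_I = (314 - 121)/2 = 193/2.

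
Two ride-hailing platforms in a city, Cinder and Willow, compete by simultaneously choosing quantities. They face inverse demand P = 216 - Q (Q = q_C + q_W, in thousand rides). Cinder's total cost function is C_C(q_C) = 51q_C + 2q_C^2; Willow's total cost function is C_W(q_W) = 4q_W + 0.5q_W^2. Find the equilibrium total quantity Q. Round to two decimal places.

81.76

Cinder's profit: π_C = (216 - Q)q_C - (51q_C + 2q_C²). Setting ∂π_C/∂q_C = 0: 165 - 6q_C - (q_W) = 0.
Willow's profit: π_W = (216 - Q)q_W - (4q_W + (1/2)q_W²). Setting ∂π_W/∂q_W = 0: 212 - 3q_W - (q_C) = 0.
So q_C = (165 - q_W)/6 and q_W = (212 - q_C)/3.
Solving the pair: q_C = 283/17, q_W = 1107/17.
Total output Q = 283/17 + 1107/17 = 1390/17.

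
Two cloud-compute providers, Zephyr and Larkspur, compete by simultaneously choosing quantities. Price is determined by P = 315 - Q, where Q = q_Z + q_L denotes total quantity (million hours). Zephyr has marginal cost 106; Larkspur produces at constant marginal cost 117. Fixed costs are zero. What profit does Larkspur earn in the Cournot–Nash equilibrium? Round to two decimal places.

3885.44

Zephyr's profit: π_Z = (315 - Q)q_Z - (106q_Z). Setting ∂π_Z/∂q_Z = 0: 209 - 2q_Z - (q_L) = 0.
Larkspur's profit: π_L = (315 - Q)q_L - (117q_L). Setting ∂π_L/∂q_L = 0: 198 - 2q_L - (q_Z) = 0.
So q_Z = (209 - q_L)/2 and q_L = (198 - q_Z)/2.
Solving the pair: q_Z = 220/3, q_L = 187/3.
Price P = 315 - 407/3 = 538/3.
Larkspur's profit: (538/3 - 117)·(187/3) = 3885.4444.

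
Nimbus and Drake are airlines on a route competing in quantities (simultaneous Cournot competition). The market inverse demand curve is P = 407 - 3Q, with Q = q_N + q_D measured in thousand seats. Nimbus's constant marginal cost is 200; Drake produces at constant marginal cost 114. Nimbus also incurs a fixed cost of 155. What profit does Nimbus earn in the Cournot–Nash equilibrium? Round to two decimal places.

387.26

Nimbus's profit: π_N = (407 - 3Q)q_N - (200q_N). Setting ∂π_N/∂q_N = 0: 207 - 6q_N - 3(q_D) = 0.
Drake's first-order condition: 293 - 6q_D - 3(q_N) = 0.
Rearranging gives the reaction functions q_N = (207 - 3q_D)/6 and q_D = (293 - 3q_N)/6.
Solving the pair: q_N = 121/9, q_D = 379/9.
Price P = 407 - 3·(500/9) = 721/3.
Nimbus's profit: (721/3 - 200)·(121/9) - 155 = 387.2593.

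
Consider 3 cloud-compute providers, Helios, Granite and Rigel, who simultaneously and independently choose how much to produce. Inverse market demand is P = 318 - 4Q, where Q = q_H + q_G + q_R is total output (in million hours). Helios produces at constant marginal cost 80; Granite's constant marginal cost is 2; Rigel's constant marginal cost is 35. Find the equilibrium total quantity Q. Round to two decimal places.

52.31

Helios's profit: π_H = (318 - 4Q)q_H - (80q_H). Setting ∂π_H/∂q_H = 0: 238 - 8q_H - 4(q_G + q_R) = 0.
Granite's profit: π_G = (318 - 4Q)q_G - (2q_G). Setting ∂π_G/∂q_G = 0: 316 - 8q_G - 4(q_H + q_R) = 0.
Rigel's profit: π_R = (318 - 4Q)q_R - (35q_R). Setting ∂π_R/∂q_R = 0: 283 - 8q_R - 4(q_H + q_G) = 0.
Adding the 3 conditions: 837 − 8Q − 8Q = 0, i.e. Q = 837/16.
Back-substituting: q_H = (238 − 837/4)/4 = 115/16, q_G = (316 − 837/4)/4 = 427/16, q_R = (283 − 837/4)/4 = 295/16.
Total output Q = 115/16 + 427/16 + 295/16 = 837/16.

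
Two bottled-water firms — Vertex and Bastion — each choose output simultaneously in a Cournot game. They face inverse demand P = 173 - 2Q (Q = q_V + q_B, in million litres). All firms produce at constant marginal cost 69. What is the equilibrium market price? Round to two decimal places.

A representative firm's profit is π_i = q_i(173 - 2Q) - 69q_i.
Setting ∂π_i/∂q_i = 0 with rivals' quantities fixed: 104 - 4q_i - 2q_j = 0.
With identical firms every q_j equals q_i, so q_j = q_i and 104 = 6q_i, giving q_i = 52/3.
Total output Q = 104/3, so price P = 173 - 2·(104/3) = 311/3.

103.67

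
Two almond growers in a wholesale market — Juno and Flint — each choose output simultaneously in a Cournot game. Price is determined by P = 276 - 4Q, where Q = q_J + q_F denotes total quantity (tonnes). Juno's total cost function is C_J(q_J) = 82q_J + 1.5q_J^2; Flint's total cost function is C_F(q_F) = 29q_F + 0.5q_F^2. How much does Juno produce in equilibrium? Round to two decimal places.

9.13

Juno's profit: π_J = (276 - 4Q)q_J - (82q_J + (3/2)q_J²). Setting ∂π_J/∂q_J = 0: 194 - 11q_J - 4(q_F) = 0.
Flint's first-order condition: 247 - 9q_F - 4(q_J) = 0.
Rearranging gives the reaction functions q_J = (194 - 4q_F)/11 and q_F = (247 - 4q_J)/9.
Substituting one into the other gives q_J = 758/83 and q_F = 1941/83.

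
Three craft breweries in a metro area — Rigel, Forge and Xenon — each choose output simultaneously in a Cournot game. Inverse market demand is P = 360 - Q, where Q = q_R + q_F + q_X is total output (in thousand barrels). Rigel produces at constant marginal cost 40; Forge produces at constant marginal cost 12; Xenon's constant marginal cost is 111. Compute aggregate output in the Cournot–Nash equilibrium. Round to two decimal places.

Rigel's profit: π_R = (360 - Q)q_R - (40q_R). Setting ∂π_R/∂q_R = 0: 320 - 2q_R - (q_F + q_X) = 0.
Forge's profit: π_F = (360 - Q)q_F - (12q_F). Setting ∂π_F/∂q_F = 0: 348 - 2q_F - (q_R + q_X) = 0.
Xenon's profit: π_X = (360 - Q)q_X - (111q_X). Setting ∂π_X/∂q_X = 0: 249 - 2q_X - (q_R + q_F) = 0.
Adding the 3 first-order conditions: 917 − 4Q = 0, so Q = 917/4.
Back-substituting: q_R = (320 − 917/4) = 363/4, q_F = (348 − 917/4) = 475/4, q_X = (249 − 917/4) = 79/4.
Total output Q = 363/4 + 475/4 + 79/4 = 917/4.

229.25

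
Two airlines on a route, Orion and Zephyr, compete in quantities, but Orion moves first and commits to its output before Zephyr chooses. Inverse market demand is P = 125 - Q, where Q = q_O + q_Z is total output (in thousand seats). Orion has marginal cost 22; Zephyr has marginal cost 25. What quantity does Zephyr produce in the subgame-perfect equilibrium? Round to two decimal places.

23.50

Solve by backward induction. Given q_O, the follower Zephyr maximises π_Z = (125 - q_O - q_Z)q_Z - 25q_Z.
∂π_Z/∂q_Z = 100 - q_O - 2q_Z = 0 gives the reaction function q_Z = (100 - q_O)/2.
Orion substitutes q_Z(q_O) into its own profit: π_O = q_O(125 - q_O - (100 - q_O)/2) - 22q_O = (75 - (1/2)q_O)q_O - 22q_O.
The leader's first-order condition 53 - q_O = 0 yields q_O = 53.
Then q_Z = (100 - 53)/2 = 47/2.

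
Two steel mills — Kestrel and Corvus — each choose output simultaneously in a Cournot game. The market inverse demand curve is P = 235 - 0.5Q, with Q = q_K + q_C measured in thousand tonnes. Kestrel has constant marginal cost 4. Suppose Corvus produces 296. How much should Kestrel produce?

With the rival's output fixed at 296, Kestrel's profit is π_K = (235 - (1/2)·296 - (1/2)q_K)q_K - (4q_K) = (87 - (1/2)q_K)q_K - (4q_K).
∂π_K/∂q_K = 83 - q_K = 0, so q_K = 83.

83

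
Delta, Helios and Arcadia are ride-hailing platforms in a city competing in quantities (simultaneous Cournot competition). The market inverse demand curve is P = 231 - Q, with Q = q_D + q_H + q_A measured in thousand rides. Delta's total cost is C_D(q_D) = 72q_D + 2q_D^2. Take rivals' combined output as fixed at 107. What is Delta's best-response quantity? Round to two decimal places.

8.67

With rivals' combined output fixed at 107, Delta's profit is π_D = (231 - 107 - q_D)q_D - (72q_D + 2q_D²) = (124 - q_D)q_D - (72q_D + 2q_D²).
∂π_D/∂q_D = 52 - 6q_D = 0, so q_D = 26/3.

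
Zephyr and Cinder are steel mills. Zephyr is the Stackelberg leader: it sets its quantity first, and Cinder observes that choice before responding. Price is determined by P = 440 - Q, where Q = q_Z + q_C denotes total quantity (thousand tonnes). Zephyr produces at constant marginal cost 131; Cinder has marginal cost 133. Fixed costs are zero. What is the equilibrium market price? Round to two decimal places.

The follower Cinder best-responds to any q_Z: π_C = (440 - Q)q_C - 133q_C.
Setting the follower's marginal profit to zero, 307 - q_Z - 2q_C = 0, i.e. q_C = (307 - q_Z)/2.
The leader anticipates this reaction. Substituting into P = 440 - Q gives P = 573/2 - (1/2)q_Z, so π_Z = (573/2 - (1/2)q_Z)q_Z - 131q_Z.
Leader FOC: 311/2 - q_Z = 0, so q_Z = 311/2.
Then q_C = (307 - 311/2)/2 = 303/4.
Total output Q = 925/4, so price P = 440 - 925/4 = 835/4.

208.75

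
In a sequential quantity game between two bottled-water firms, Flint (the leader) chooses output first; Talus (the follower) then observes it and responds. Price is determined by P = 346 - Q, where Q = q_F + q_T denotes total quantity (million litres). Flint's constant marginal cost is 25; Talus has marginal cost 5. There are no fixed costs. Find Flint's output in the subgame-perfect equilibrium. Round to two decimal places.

150.50

Solve by backward induction. Given q_F, the follower Talus maximises π_T = (346 - q_F - q_T)q_T - 5q_T.
Setting the follower's marginal profit to zero, 341 - q_F - 2q_T = 0, i.e. q_T = (341 - q_F)/2.
Flint substitutes q_T(q_F) into its own profit: π_F = q_F(346 - q_F - (341 - q_F)/2) - 25q_F = (351/2 - (1/2)q_F)q_F - 25q_F.
The leader's first-order condition 301/2 - q_F = 0 yields q_F = 301/2.
Then q_T = (341 - 301/2)/2 = 381/4.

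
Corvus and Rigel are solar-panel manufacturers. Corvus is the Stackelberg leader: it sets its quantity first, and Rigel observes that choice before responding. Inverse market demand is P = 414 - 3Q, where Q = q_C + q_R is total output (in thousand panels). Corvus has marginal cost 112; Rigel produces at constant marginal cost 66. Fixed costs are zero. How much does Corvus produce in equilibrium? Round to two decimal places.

Solve by backward induction. Given q_C, the follower Rigel maximises π_R = (414 - 3q_C - 3q_R)q_R - 66q_R.
Follower FOC: 348 - 3q_C - 6q_R = 0, so q_R(q_C) = (348 - 3q_C)/6.
Corvus substitutes q_R(q_C) into its own profit: π_C = q_C(414 - 3q_C - (348 - 3q_C)/2) - 112q_C = (240 - (3/2)q_C)q_C - 112q_C.
Maximising: ∂π_C/∂q_C = 128 - 3q_C = 0, giving q_C = 128/3.
Then q_R = (348 - 3·(128/3))/6 = 110/3.

42.67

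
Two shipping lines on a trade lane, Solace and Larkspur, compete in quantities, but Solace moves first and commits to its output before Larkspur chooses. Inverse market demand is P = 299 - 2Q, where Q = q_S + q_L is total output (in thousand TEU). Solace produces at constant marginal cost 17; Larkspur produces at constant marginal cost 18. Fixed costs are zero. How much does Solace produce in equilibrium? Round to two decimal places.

Solve by backward induction. Given q_S, the follower Larkspur maximises π_L = (299 - 2q_S - 2q_L)q_L - 18q_L.
Follower FOC: 281 - 2q_S - 4q_L = 0, so q_L(q_S) = (281 - 2q_S)/4.
Solace substitutes q_L(q_S) into its own profit: π_S = q_S(299 - 2q_S - (281 - 2q_S)/2) - 17q_S = (317/2 - q_S)q_S - 17q_S.
Leader FOC: 283/2 - 2q_S = 0, so q_S = 283/4.
Then q_L = (281 - 2·(283/4))/4 = 279/8.

70.75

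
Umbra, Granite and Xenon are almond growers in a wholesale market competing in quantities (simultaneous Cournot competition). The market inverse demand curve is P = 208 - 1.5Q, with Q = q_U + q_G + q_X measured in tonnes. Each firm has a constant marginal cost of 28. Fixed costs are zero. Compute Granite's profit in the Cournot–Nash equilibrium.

Each firm earns π_i = (208 - 1.5Q)q_i - 28q_i.
Setting ∂π_i/∂q_i = 0 with rivals' quantities fixed: 180 - 3q_i - (3/2)·Σ_{j≠i} q_j = 0.
With identical firms every q_j equals q_i, so Σ_{j≠i} q_j = 2q_i and 180 = 6q_i, giving q_i = 30.
Price P = 208 - (3/2)·90 = 73.
Granite's profit: (73 - 28)·30 = 1350.

1350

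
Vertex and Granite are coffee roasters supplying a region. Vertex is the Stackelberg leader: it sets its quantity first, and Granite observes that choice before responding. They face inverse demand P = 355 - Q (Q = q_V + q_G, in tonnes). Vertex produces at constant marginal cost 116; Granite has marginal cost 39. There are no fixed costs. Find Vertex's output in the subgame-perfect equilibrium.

81

Solve by backward induction. Given q_V, the follower Granite maximises π_G = (355 - q_V - q_G)q_G - 39q_G.
Setting the follower's marginal profit to zero, 316 - q_V - 2q_G = 0, i.e. q_G = (316 - q_V)/2.
Vertex substitutes q_G(q_V) into its own profit: π_V = q_V(355 - q_V - (316 - q_V)/2) - 116q_V = (197 - (1/2)q_V)q_V - 116q_V.
The leader's first-order condition 81 - q_V = 0 yields q_V = 81.
Then q_G = (316 - 81)/2 = 235/2.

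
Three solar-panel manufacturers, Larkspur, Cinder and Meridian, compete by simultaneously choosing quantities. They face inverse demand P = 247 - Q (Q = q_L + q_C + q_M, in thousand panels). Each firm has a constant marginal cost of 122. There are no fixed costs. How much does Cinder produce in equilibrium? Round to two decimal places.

A representative firm's profit is π_i = q_i(247 - Q) - 122q_i.
Setting ∂π_i/∂q_i = 0 with rivals' quantities fixed: 125 - 2q_i - Σ_{j≠i} q_j = 0.
By symmetry each firm produces the same amount; substituting Σ_{j≠i} q_j = 2q_i yields q_i = 125/4.

31.25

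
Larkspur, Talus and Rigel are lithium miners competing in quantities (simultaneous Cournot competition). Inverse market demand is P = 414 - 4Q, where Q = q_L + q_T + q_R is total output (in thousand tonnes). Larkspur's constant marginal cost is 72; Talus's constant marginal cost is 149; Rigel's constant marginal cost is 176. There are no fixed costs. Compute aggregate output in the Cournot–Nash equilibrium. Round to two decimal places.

Larkspur's profit: π_L = (414 - 4Q)q_L - (72q_L). Setting ∂π_L/∂q_L = 0: 342 - 8q_L - 4(q_T + q_R) = 0.
Talus's profit: π_T = (414 - 4Q)q_T - (149q_T). Setting ∂π_T/∂q_T = 0: 265 - 8q_T - 4(q_L + q_R) = 0.
Rigel's first-order condition: 238 - 8q_R - 4(q_L + q_T) = 0.
Adding the 3 first-order conditions: 845 − 16Q = 0, so Q = 845/16.
Back-substituting: q_L = (342 − 845/4)/4 = 523/16, q_T = (265 − 845/4)/4 = 215/16, q_R = (238 − 845/4)/4 = 107/16.
Total output Q = 523/16 + 215/16 + 107/16 = 845/16.

52.81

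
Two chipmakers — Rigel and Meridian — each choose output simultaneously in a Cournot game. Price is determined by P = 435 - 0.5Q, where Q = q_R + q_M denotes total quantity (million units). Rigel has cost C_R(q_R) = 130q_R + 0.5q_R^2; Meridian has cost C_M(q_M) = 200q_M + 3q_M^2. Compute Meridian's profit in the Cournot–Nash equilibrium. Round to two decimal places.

1866.17

Rigel's profit: π_R = (435 - 0.5Q)q_R - (130q_R + (1/2)q_R²). Setting ∂π_R/∂q_R = 0: 305 - 2q_R - (1/2)(q_M) = 0.
Meridian's first-order condition: 235 - 7q_M - (1/2)(q_R) = 0.
Best responses: q_R = (305 - (1/2)q_M)/2, q_M = (235 - (1/2)q_R)/7.
Substituting one into the other gives q_R = 1614/11 and q_M = 254/11.
Price P = 435 - (1/2)·(1868/11) = 350.0909.
Meridian's profit: 350.0909·(254/11) - 200·(254/11) - 3(254/11)² = 1866.1653.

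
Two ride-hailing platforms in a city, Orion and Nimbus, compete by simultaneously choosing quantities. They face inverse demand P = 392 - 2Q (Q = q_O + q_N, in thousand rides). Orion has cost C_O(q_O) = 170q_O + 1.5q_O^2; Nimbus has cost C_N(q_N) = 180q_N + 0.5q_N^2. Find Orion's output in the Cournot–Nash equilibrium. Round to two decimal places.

22.13

Orion's profit: π_O = (392 - 2Q)q_O - (170q_O + (3/2)q_O²). Setting ∂π_O/∂q_O = 0: 222 - 7q_O - 2(q_N) = 0.
Nimbus's first-order condition: 212 - 5q_N - 2(q_O) = 0.
Rearranging gives the reaction functions q_O = (222 - 2q_N)/7 and q_N = (212 - 2q_O)/5.
Solving the pair: q_O = 686/31, q_N = 1040/31.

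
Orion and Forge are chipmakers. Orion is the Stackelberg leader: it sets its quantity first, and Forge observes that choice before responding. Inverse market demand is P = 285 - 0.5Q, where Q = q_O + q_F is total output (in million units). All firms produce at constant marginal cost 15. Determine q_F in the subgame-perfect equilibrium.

The follower Forge best-responds to any q_O: π_F = (285 - 0.5Q)q_F - 15q_F.
Follower FOC: 270 - (1/2)q_O - q_F = 0, so q_F(q_O) = (270 - (1/2)q_O).
Orion substitutes q_F(q_O) into its own profit: π_O = q_O(285 - (1/2)q_O - (270 - (1/2)q_O)/2) - 15q_O = (150 - (1/4)q_O)q_O - 15q_O.
The leader's first-order condition 135 - (1/2)q_O = 0 yields q_O = 270.
Then q_F = (270 - (1/2)·270) = 135.

135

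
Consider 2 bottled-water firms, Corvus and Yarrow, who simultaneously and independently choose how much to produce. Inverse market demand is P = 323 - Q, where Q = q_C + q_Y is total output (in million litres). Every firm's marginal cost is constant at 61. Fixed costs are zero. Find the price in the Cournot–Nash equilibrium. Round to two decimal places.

148.33

A representative firm's profit is π_i = q_i(323 - Q) - 61q_i.
First-order condition (treating rivals' output as given): 262 - 2q_i - q_j = 0.
By symmetry each firm produces the same amount; substituting q_j = q_i yields q_i = 262/3.
Total output Q = 524/3, so price P = 323 - 524/3 = 445/3.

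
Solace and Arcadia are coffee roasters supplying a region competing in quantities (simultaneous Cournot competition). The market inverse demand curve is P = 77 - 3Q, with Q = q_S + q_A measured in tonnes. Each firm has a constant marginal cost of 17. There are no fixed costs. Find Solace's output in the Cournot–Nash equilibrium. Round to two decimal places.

6.67

Each firm earns π_i = (77 - 3Q)q_i - 17q_i.
First-order condition (treating rivals' output as given): 60 - 6q_i - 3q_j = 0.
By symmetry each firm produces the same amount; substituting q_j = q_i yields q_i = 60/9 = 20/3.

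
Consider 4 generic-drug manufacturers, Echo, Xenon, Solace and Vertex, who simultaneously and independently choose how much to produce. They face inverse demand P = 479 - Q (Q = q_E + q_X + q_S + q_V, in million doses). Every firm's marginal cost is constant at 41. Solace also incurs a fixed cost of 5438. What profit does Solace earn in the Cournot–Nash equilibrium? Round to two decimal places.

2235.76

Each firm earns π_i = (479 - Q)q_i - 41q_i.
Setting ∂π_i/∂q_i = 0 with rivals' quantities fixed: 438 - 2q_i - Σ_{j≠i} q_j = 0.
With identical firms every q_j equals q_i, so Σ_{j≠i} q_j = 3q_i and 438 = 5q_i, giving q_i = 438/5.
Price P = 479 - 1752/5 = 643/5.
Solace's profit: (643/5 - 41)·(438/5) - 5438 = 2235.7600.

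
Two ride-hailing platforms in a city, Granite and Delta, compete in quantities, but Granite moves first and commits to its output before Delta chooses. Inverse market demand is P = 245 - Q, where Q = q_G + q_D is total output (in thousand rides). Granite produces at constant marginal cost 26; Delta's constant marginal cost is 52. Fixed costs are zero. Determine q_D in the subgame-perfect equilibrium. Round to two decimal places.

35.25

Solve by backward induction. Given q_G, the follower Delta maximises π_D = (245 - q_G - q_D)q_D - 52q_D.
Follower FOC: 193 - q_G - 2q_D = 0, so q_D(q_G) = (193 - q_G)/2.
Granite substitutes q_D(q_G) into its own profit: π_G = q_G(245 - q_G - (193 - q_G)/2) - 26q_G = (297/2 - (1/2)q_G)q_G - 26q_G.
The leader's first-order condition 245/2 - q_G = 0 yields q_G = 245/2.
Then q_D = (193 - 245/2)/2 = 141/4.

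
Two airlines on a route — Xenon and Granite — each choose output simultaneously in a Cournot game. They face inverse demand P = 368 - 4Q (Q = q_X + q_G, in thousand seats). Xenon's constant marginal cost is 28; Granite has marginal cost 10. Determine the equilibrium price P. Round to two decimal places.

Xenon's profit: π_X = (368 - 4Q)q_X - (28q_X). Setting ∂π_X/∂q_X = 0: 340 - 8q_X - 4(q_G) = 0.
Granite's profit: π_G = (368 - 4Q)q_G - (10q_G). Setting ∂π_G/∂q_G = 0: 358 - 8q_G - 4(q_X) = 0.
So q_X = (340 - 4q_G)/8 and q_G = (358 - 4q_X)/8.
Substituting one into the other gives q_X = 161/6 and q_G = 94/3.
Total output Q = 349/6, so price P = 368 - 4·(349/6) = 406/3.

135.33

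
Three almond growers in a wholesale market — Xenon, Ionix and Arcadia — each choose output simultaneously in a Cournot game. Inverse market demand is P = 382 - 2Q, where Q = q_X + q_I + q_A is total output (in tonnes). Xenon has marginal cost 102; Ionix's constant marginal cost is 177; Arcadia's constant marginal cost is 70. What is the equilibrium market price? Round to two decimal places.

Xenon's profit: π_X = (382 - 2Q)q_X - (102q_X). Setting ∂π_X/∂q_X = 0: 280 - 4q_X - 2(q_I + q_A) = 0.
Ionix's profit: π_I = (382 - 2Q)q_I - (177q_I). Setting ∂π_I/∂q_I = 0: 205 - 4q_I - 2(q_X + q_A) = 0.
Arcadia's profit: π_A = (382 - 2Q)q_A - (70q_A). Setting ∂π_A/∂q_A = 0: 312 - 4q_A - 2(q_X + q_I) = 0.
Summing all 3 equations gives 797 − 8Q = 0, hence Q = 797/8.
Back-substituting: q_X = (280 − 797/4)/2 = 323/8, q_I = (205 − 797/4)/2 = 23/8, q_A = (312 − 797/4)/2 = 451/8.
Total output Q = 797/8, so price P = 382 - 2·(797/8) = 731/4.

182.75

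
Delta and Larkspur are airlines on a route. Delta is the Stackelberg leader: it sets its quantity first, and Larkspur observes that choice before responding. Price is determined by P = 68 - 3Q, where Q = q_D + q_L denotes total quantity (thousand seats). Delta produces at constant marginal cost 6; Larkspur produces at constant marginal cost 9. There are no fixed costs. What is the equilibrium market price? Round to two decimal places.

Solve by backward induction. Given q_D, the follower Larkspur maximises π_L = (68 - 3q_D - 3q_L)q_L - 9q_L.
Follower FOC: 59 - 3q_D - 6q_L = 0, so q_L(q_D) = (59 - 3q_D)/6.
The leader anticipates this reaction. Substituting into P = 68 - 3Q gives P = 77/2 - (3/2)q_D, so π_D = (77/2 - (3/2)q_D)q_D - 6q_D.
The leader's first-order condition 65/2 - 3q_D = 0 yields q_D = 65/6.
Then q_L = (59 - 3·(65/6))/6 = 53/12.
Total output Q = 61/4, so price P = 68 - 3·(61/4) = 89/4.

22.25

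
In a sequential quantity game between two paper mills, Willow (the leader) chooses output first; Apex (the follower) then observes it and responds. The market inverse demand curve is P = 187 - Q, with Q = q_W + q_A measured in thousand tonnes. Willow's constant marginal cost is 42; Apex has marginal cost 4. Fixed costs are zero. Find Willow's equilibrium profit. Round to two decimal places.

The follower Apex best-responds to any q_W: π_A = (187 - Q)q_A - 4q_A.
Follower FOC: 183 - q_W - 2q_A = 0, so q_A(q_W) = (183 - q_W)/2.
The leader anticipates this reaction. Substituting into P = 187 - Q gives P = 191/2 - (1/2)q_W, so π_W = (191/2 - (1/2)q_W)q_W - 42q_W.
The leader's first-order condition 107/2 - q_W = 0 yields q_W = 107/2.
Then q_A = (183 - 107/2)/2 = 259/4.
Price P = 187 - 473/4 = 275/4.
Willow's profit: (275/4 - 42)·(107/2) = 1431.1250.

1431.13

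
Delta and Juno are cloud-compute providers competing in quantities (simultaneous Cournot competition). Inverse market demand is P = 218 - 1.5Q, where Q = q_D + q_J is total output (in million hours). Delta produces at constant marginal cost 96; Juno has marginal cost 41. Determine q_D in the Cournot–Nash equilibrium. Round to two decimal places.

14.89

Delta's profit: π_D = (218 - 1.5Q)q_D - (96q_D). Setting ∂π_D/∂q_D = 0: 122 - 3q_D - (3/2)(q_J) = 0.
Juno's first-order condition: 177 - 3q_J - (3/2)(q_D) = 0.
So q_D = (122 - (3/2)q_J)/3 and q_J = (177 - (3/2)q_D)/3.
Substituting one into the other gives q_D = 134/9 and q_J = 464/9.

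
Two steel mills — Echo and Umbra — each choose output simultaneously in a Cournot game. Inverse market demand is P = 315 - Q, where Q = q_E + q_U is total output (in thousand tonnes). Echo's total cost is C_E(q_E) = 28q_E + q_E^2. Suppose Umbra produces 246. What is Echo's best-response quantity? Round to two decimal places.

With the rival's output fixed at 246, Echo's profit is π_E = (315 - 246 - q_E)q_E - (28q_E + q_E²) = (69 - q_E)q_E - (28q_E + q_E²).
∂π_E/∂q_E = 41 - 4q_E = 0, so q_E = 41/4.

10.25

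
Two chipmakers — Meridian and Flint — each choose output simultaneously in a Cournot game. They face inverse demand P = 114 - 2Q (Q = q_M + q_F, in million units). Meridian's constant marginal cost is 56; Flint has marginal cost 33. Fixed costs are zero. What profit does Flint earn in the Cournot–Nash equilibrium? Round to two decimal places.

Meridian's profit: π_M = (114 - 2Q)q_M - (56q_M). Setting ∂π_M/∂q_M = 0: 58 - 4q_M - 2(q_F) = 0.
Flint's profit: π_F = (114 - 2Q)q_F - (33q_F). Setting ∂π_F/∂q_F = 0: 81 - 4q_F - 2(q_M) = 0.
Best responses: q_M = (58 - 2q_F)/4, q_F = (81 - 2q_M)/4.
Solving the pair: q_M = 35/6, q_F = 52/3.
Price P = 114 - 2·(139/6) = 203/3.
Flint's profit: (203/3 - 33)·(52/3) = 600.8889.

600.89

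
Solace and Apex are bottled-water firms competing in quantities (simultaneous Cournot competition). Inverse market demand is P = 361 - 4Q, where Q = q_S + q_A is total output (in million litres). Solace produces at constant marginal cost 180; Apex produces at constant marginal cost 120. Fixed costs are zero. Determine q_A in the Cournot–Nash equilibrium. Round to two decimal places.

Solace's profit: π_S = (361 - 4Q)q_S - (180q_S). Setting ∂π_S/∂q_S = 0: 181 - 8q_S - 4(q_A) = 0.
Apex's first-order condition: 241 - 8q_A - 4(q_S) = 0.
Best responses: q_S = (181 - 4q_A)/8, q_A = (241 - 4q_S)/8.
Solving the pair: q_S = 121/12, q_A = 301/12.

25.08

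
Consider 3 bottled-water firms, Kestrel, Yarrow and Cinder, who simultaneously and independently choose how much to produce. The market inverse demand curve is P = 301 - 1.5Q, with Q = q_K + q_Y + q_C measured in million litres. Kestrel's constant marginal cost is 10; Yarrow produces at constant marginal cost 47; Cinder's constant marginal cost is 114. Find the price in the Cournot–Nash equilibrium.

Kestrel's profit: π_K = (301 - 1.5Q)q_K - (10q_K). Setting ∂π_K/∂q_K = 0: 291 - 3q_K - (3/2)(q_Y + q_C) = 0.
Yarrow's profit: π_Y = (301 - 1.5Q)q_Y - (47q_Y). Setting ∂π_Y/∂q_Y = 0: 254 - 3q_Y - (3/2)(q_K + q_C) = 0.
Cinder's profit: π_C = (301 - 1.5Q)q_C - (114q_C). Setting ∂π_C/∂q_C = 0: 187 - 3q_C - (3/2)(q_K + q_Y) = 0.
Adding the 3 first-order conditions: 732 − 6Q = 0, so Q = 122.
Back-substituting: q_K = (291 − 183)/(3/2) = 72, q_Y = (254 − 183)/(3/2) = 142/3, q_C = (187 − 183)/(3/2) = 8/3.
Total output Q = 122, so price P = 301 - (3/2)·122 = 118.

118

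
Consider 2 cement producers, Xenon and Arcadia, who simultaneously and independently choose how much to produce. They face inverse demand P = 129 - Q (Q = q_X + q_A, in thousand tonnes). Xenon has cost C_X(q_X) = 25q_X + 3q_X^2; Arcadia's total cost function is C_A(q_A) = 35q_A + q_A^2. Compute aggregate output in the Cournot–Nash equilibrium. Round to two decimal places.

Xenon's profit: π_X = (129 - Q)q_X - (25q_X + 3q_X²). Setting ∂π_X/∂q_X = 0: 104 - 8q_X - (q_A) = 0.
Arcadia's first-order condition: 94 - 4q_A - (q_X) = 0.
Best responses: q_X = (104 - q_A)/8, q_A = (94 - q_X)/4.
Substituting one into the other gives q_X = 322/31 and q_A = 648/31.
Total output Q = 322/31 + 648/31 = 970/31.

31.29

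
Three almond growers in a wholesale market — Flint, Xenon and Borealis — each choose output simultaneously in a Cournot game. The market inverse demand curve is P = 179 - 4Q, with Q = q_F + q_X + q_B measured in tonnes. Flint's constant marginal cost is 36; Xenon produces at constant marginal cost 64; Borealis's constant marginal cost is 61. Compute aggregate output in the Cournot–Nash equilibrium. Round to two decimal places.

Flint's profit: π_F = (179 - 4Q)q_F - (36q_F). Setting ∂π_F/∂q_F = 0: 143 - 8q_F - 4(q_X + q_B) = 0.
Xenon's first-order condition: 115 - 8q_X - 4(q_F + q_B) = 0.
Borealis's profit: π_B = (179 - 4Q)q_B - (61q_B). Setting ∂π_B/∂q_B = 0: 118 - 8q_B - 4(q_F + q_X) = 0.
Adding the 3 conditions: 376 − 8Q − 8Q = 0, i.e. Q = 47/2.
Back-substituting: q_F = (143 − 94)/4 = 49/4, q_X = (115 − 94)/4 = 21/4, q_B = (118 − 94)/4 = 6.
Total output Q = 49/4 + 21/4 + 6 = 47/2.

23.50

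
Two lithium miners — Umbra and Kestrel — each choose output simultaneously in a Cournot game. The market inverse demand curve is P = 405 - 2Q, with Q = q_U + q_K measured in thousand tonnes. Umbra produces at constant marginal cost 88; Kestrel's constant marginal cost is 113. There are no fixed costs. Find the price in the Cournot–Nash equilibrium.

Umbra's profit: π_U = (405 - 2Q)q_U - (88q_U). Setting ∂π_U/∂q_U = 0: 317 - 4q_U - 2(q_K) = 0.
Kestrel's first-order condition: 292 - 4q_K - 2(q_U) = 0.
Best responses: q_U = (317 - 2q_K)/4, q_K = (292 - 2q_U)/4.
Solving the pair: q_U = 57, q_K = 89/2.
Total output Q = 203/2, so price P = 405 - 2·(203/2) = 202.

202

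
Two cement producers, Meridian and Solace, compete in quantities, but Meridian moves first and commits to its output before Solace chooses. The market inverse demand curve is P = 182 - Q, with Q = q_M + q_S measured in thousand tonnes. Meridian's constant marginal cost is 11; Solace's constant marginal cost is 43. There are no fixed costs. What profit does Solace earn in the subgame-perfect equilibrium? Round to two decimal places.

Solve by backward induction. Given q_M, the follower Solace maximises π_S = (182 - q_M - q_S)q_S - 43q_S.
Follower FOC: 139 - q_M - 2q_S = 0, so q_S(q_M) = (139 - q_M)/2.
Meridian substitutes q_S(q_M) into its own profit: π_M = q_M(182 - q_M - (139 - q_M)/2) - 11q_M = (225/2 - (1/2)q_M)q_M - 11q_M.
Leader FOC: 203/2 - q_M = 0, so q_M = 203/2.
Then q_S = (139 - 203/2)/2 = 75/4.
Price P = 182 - 481/4 = 247/4.
Solace's profit: (247/4 - 43)·(75/4) = 351.5625.

351.56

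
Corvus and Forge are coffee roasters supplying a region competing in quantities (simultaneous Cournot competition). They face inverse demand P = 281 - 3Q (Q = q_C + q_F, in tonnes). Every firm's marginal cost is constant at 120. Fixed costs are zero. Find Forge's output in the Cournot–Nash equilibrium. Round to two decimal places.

17.89

Each firm earns π_i = (281 - 3Q)q_i - 120q_i.
First-order condition (treating rivals' output as given): 161 - 6q_i - 3q_j = 0.
By symmetry each firm produces the same amount; substituting q_j = q_i yields q_i = 161/9.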